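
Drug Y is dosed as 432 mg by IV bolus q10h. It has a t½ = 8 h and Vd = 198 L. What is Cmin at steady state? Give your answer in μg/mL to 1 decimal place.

k = ln2/t½ = ln2/8 ≈ 0.086643 h⁻¹; fraction remaining f = e^(−kτ) = e^(−0.086643×10) ≈ 0.4204.
Single-dose peak C₀ = D/Vd = 432/198 ≈ 2.182 μg/mL.
Steady-state trough Cmin,ss = C₀·f/(1−f) ≈ 2.182 × 0.4204/0.5796 ≈ 1.583 μg/mL.

1.6 μg/mL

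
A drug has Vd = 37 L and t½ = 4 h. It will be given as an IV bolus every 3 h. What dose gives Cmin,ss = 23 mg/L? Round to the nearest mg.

τ/t½ = 3/4 ≈ 0.75, so f = (1/2)^(3/4) ≈ 0.594604.
Cmin,ss = (D/Vd)·f/(1−f), so D = Cmin,ss·Vd·(1−f)/f.
D = 23 × 37 × (1−f)/f ≈ 23 × 37 × 0.68179 ≈ 580.20 mg.

580 mg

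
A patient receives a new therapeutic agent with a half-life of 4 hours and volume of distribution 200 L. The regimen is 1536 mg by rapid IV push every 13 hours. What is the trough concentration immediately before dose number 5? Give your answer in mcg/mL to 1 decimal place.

0.9 mcg/mL

f = (1/2)^(τ/t½) = (1/2)^(13/4) ≈ 0.1051.
C₀ = D/Vd = 1536/200 ≈ 7.680 mcg/mL.
Before the 5th dose, 4 doses have been given. Superposition: Cmin = C₀·(f + f² + … + f^4).
≈ 7.680 × (0.1051 + 0.0110 + 0.0012 + 0.0001) ≈ 7.680 × 0.1174 ≈ 0.902 mcg/mL.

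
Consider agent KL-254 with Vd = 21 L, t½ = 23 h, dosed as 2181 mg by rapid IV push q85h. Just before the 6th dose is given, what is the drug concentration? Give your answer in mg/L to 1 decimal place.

f = (1/2)^(τ/t½) = (1/2)^(85/23) ≈ 0.0772.
C₀ = D/Vd = 2181/21 ≈ 103.857 mg/L.
Before the 6th dose, 5 doses have been given. Superposition: Cmin = C₀·(f + f² + … + f^5).
≈ 103.857 × (0.0772 + 0.0060 + 0.0005 + 0.0000 + 0.0000) ≈ 103.857 × 0.0837 ≈ 8.693 mg/L.

8.7 mg/L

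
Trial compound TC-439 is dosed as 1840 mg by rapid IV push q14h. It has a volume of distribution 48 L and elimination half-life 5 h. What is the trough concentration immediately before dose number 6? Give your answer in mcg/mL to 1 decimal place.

6.4 mcg/mL

f = (1/2)^(τ/t½) = (1/2)^(14/5) ≈ 0.1436.
C₀ = D/Vd = 1840/48 ≈ 38.333 mcg/mL.
Before the 6th dose, 5 doses have been given. Superposition: Cmin = C₀·(f + f² + … + f^5).
≈ 38.333 × (0.1436 + 0.0206 + 0.0030 + 0.0004 + 0.0001) ≈ 38.333 × 0.1677 ≈ 6.428 mcg/mL.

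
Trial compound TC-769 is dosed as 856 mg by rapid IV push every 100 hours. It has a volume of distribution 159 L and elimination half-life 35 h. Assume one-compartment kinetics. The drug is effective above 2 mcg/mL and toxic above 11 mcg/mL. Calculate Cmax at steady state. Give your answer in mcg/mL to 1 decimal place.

6.2 mcg/mL

τ/t½ = 100/35 ≈ 2.8571, so fraction remaining f = (1/2)^(100/35) ≈ 0.1380.
Accumulation ratio R = 1/(1 − f) ≈ 1/0.8620 ≈ 1.1601.
Each bolus raises the concentration by D/Vd = 856/159 ≈ 5.384 mcg/mL.
Cmax,ss = C₀/(1 − f) ≈ 5.384/0.8620 ≈ 6.246 mcg/mL.
Peak 6.2 mcg/mL vs MTC 11 mcg/mL: below toxic threshold.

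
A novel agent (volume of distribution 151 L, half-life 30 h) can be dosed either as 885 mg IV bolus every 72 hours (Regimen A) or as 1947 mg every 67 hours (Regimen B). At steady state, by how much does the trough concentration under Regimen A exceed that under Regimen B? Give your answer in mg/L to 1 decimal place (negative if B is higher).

-2.1 mg/L

Regimen A: f = (1/2)^(72/30) ≈ 0.1895; Cmin,ss = (885/151)·f/(1−f) ≈ 1.370 mg/L.
Regimen B: f = (1/2)^(67/30) ≈ 0.2127; Cmin,ss = (1947/151)·f/(1−f) ≈ 3.484 mg/L.
Difference ≈ 1.370 − 3.484 ≈ -2.114 mg/L.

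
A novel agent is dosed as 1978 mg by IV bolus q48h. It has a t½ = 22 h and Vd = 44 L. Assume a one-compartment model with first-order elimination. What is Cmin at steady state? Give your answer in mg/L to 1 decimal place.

12.7 mg/L

k = ln2/t½ = ln2/22 ≈ 0.031507 h⁻¹; fraction remaining f = e^(−kτ) = e^(−0.031507×48) ≈ 0.2204.
At steady state, accumulation factor R = 1/(1 − e^(−kτ)) ≈ 1.2827.
Each bolus raises the concentration by D/Vd = 1978/44 ≈ 44.955 mg/L.
Steady-state peak Cmax,ss = C₀·R ≈ 44.955 × 1.2827 ≈ 57.664 mg/L.
Steady-state trough Cmin,ss = Cmax,ss·f ≈ 57.664 × 0.2204 ≈ 12.709 mg/L.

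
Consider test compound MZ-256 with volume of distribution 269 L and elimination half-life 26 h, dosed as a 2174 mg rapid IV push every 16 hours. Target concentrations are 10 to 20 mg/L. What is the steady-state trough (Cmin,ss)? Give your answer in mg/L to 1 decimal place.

15.2 mg/L

k = ln2/t½ = ln2/26 ≈ 0.026660 h⁻¹; fraction remaining f = e^(−kτ) = e^(−0.026660×16) ≈ 0.6528.
At steady state, accumulation factor R = 1/(1 − e^(−kτ)) ≈ 2.8802.
Each bolus raises the concentration by D/Vd = 2174/269 ≈ 8.082 mg/L.
Steady-state peak Cmax,ss = C₀·R ≈ 8.082 × 2.8802 ≈ 23.278 mg/L.
One interval later, Cmin,ss = Cmax,ss·e^(−kτ) ≈ 23.278 × 0.6528 ≈ 15.196 mg/L.
Trough 15.2 mg/L vs MEC 10 mg/L: adequate.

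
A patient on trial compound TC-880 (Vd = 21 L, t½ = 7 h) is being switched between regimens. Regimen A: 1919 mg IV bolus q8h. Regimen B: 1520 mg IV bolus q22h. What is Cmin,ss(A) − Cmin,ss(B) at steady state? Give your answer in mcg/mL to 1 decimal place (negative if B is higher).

66.4 mcg/mL

Regimen A: f = (1/2)^(8/7) ≈ 0.4529; Cmin,ss = (1919/21)·f/(1−f) ≈ 75.647 mcg/mL.
Regimen B: f = (1/2)^(22/7) ≈ 0.1132; Cmin,ss = (1520/21)·f/(1−f) ≈ 9.239 mcg/mL.
Difference ≈ 75.647 − 9.239 ≈ 66.408 mcg/mL.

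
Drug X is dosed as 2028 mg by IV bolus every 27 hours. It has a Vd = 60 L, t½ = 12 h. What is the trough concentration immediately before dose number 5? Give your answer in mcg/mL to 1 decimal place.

9.0 mcg/mL

f = (1/2)^(τ/t½) = (1/2)^(27/12) ≈ 0.2102.
C₀ = D/Vd = 2028/60 ≈ 33.800 mcg/mL.
Before the 5th dose, 4 doses have been given. Superposition: Cmin = C₀·(f + f² + … + f^4).
≈ 33.800 × (0.2102 + 0.0442 + 0.0093 + 0.0020) ≈ 33.800 × 0.2657 ≈ 8.981 mcg/mL.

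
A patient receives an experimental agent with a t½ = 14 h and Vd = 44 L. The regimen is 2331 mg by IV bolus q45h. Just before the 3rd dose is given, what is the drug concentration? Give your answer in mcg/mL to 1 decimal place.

6.3 mcg/mL

f = (1/2)^(τ/t½) = (1/2)^(45/14) ≈ 0.1077.
C₀ = D/Vd = 2331/44 ≈ 52.977 mcg/mL.
Before the 3rd dose, 2 doses have been given. Superposition: Cmin = C₀·(f + f²).
≈ 52.977 × (0.1077 + 0.0116) ≈ 52.977 × 0.1193 ≈ 6.320 mcg/mL.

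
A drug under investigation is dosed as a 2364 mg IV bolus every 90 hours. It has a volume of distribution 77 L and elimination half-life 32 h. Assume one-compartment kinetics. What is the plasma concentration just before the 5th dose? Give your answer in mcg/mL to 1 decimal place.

f = (1/2)^(τ/t½) = (1/2)^(90/32) ≈ 0.1423.
C₀ = D/Vd = 2364/77 ≈ 30.701 mcg/mL.
Before the 5th dose, 4 doses have been given. Superposition: Cmin = C₀·(f + f² + … + f^4).
≈ 30.701 × (0.1423 + 0.0202 + 0.0029 + 0.0004) ≈ 30.701 × 0.1658 ≈ 5.090 mcg/mL.

5.1 mcg/mL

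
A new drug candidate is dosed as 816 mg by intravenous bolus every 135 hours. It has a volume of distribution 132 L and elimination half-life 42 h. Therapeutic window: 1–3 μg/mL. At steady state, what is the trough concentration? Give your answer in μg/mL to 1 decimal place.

τ/t½ = 135/42 ≈ 3.2143, so fraction remaining f = (1/2)^(135/42) ≈ 0.1077.
Accumulation ratio R = 1/(1 − f) ≈ 1/0.8923 ≈ 1.1207.
Each bolus raises the concentration by D/Vd = 816/132 ≈ 6.182 μg/mL.
Steady-state peak Cmax,ss = C₀·R ≈ 6.182 × 1.1207 ≈ 6.928 μg/mL.
Steady-state trough Cmin,ss = Cmax,ss·f ≈ 6.928 × 0.1077 ≈ 0.746 μg/mL.
Trough 0.7 μg/mL vs MEC 1 μg/mL: subtherapeutic.

0.7 μg/mL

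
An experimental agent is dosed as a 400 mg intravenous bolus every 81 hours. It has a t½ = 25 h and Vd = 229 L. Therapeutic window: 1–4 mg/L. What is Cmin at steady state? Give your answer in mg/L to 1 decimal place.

τ/t½ = 81/25 ≈ 3.24, so fraction remaining f = (1/2)^(81/25) ≈ 0.1058.
Single-dose peak C₀ = D/Vd = 400/229 ≈ 1.747 mg/L.
Steady-state trough Cmin,ss = C₀·f/(1−f) ≈ 1.747 × 0.1058/0.8942 ≈ 0.207 mg/L.
Trough 0.2 mg/L vs MEC 1 mg/L: subtherapeutic.

0.2 mg/L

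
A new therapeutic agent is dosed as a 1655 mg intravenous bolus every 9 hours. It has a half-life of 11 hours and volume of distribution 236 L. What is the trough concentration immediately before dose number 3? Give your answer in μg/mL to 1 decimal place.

6.2 μg/mL

f = (1/2)^(τ/t½) = (1/2)^(9/11) ≈ 0.5672.
C₀ = D/Vd = 1655/236 ≈ 7.013 μg/mL.
Before the 3rd dose, 2 doses have been given. Superposition: Cmin = C₀·(f + f²).
≈ 7.013 × (0.5672 + 0.3217) ≈ 7.013 × 0.8889 ≈ 6.234 μg/mL.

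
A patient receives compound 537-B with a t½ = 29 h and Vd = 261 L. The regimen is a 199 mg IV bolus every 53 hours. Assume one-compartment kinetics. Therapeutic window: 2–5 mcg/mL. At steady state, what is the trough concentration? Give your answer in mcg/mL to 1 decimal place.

0.3 mcg/mL

k = ln2/t½ = ln2/29 ≈ 0.023902 h⁻¹; fraction remaining f = e^(−kτ) = e^(−0.023902×53) ≈ 0.2817.
At steady state, accumulation factor R = 1/(1 − e^(−kτ)) ≈ 1.3922.
Each bolus raises the concentration by D/Vd = 199/261 ≈ 0.762 mcg/mL.
Steady-state peak Cmax,ss = C₀·R ≈ 0.762 × 1.3922 ≈ 1.061 mcg/mL.
One interval later, Cmin,ss = Cmax,ss·e^(−kτ) ≈ 1.061 × 0.2817 ≈ 0.299 mcg/mL.
Trough 0.3 mcg/mL vs MEC 2 mcg/mL: subtherapeutic.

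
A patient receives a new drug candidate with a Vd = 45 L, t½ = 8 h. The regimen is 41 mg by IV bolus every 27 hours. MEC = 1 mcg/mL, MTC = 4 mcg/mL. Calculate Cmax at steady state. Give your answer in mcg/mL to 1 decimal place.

1.0 mcg/mL

Over one 27-h interval, 27/8 ≈ 3.375 half-lives elapse, leaving f ≈ 0.0964 of each dose.
Accumulation ratio R = 1/(1 − f) ≈ 1/0.9036 ≈ 1.1067.
Each bolus raises the concentration by D/Vd = 41/45 ≈ 0.911 mcg/mL.
Steady-state peak Cmax,ss = C₀·R ≈ 0.911 × 1.1067 ≈ 1.008 mcg/mL.
Peak 1.0 mcg/mL vs MTC 4 mcg/mL: below toxic threshold.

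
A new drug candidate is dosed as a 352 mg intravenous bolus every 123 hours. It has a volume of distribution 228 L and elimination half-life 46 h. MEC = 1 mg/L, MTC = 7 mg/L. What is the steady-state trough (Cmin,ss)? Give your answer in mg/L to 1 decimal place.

0.3 mg/L

τ/t½ = 123/46 ≈ 2.6739, so fraction remaining f = (1/2)^(123/46) ≈ 0.1567.
Accumulation ratio R = 1/(1 − f) ≈ 1/0.8433 ≈ 1.1858.
Single-dose peak C₀ = D/Vd = 352/228 ≈ 1.544 mg/L.
Steady-state peak Cmax,ss = C₀·R ≈ 1.544 × 1.1858 ≈ 1.831 mg/L.
Steady-state trough Cmin,ss = Cmax,ss·f ≈ 1.831 × 0.1567 ≈ 0.287 mg/L.
Trough 0.3 mg/L vs MEC 1 mg/L: subtherapeutic.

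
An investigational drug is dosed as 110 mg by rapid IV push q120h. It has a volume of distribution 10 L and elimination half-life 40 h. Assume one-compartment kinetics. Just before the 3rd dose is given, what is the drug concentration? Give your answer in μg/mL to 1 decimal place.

f = (1/2)^(τ/t½) = (1/2)^(120/40) ≈ 0.1250.
C₀ = D/Vd = 110/10 ≈ 11.000 μg/mL.
Before the 3rd dose, 2 doses have been given. Superposition: Cmin = C₀·(f + f²).
≈ 11.000 × (0.1250 + 0.0156) ≈ 11.000 × 0.1406 ≈ 1.547 μg/mL.

1.5 μg/mL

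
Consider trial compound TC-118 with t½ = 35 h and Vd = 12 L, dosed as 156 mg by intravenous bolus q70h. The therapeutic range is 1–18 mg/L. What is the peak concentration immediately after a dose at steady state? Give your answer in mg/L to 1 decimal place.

17.3 mg/L

τ = 70 h = 2 half-lives, so f = (1/2)^2 = 0.25.
At steady state, R = 1/(1 − 0.25) = 4/3.
Single-dose peak C₀ = D/Vd = 156/12 = 13 mg/L.
Steady-state peak Cmax,ss = C₀·R = 13 × 4/3 ≈ 17.333 mg/L.
Peak 17.3 mg/L vs MTC 18 mg/L: below toxic threshold.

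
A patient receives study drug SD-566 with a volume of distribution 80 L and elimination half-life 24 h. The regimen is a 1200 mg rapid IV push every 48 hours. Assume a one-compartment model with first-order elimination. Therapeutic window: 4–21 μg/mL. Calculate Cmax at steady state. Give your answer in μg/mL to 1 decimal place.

20.0 μg/mL

τ = 48 h = 2 half-lives, so f = (1/2)^2 = 0.25.
At steady state, R = 1/(1 − 0.25) = 4/3.
Single-dose peak C₀ = D/Vd = 1200/80 = 15 μg/mL.
Steady-state peak Cmax,ss = C₀·R = 15 × 4/3 ≈ 20.000 μg/mL.
Peak 20.0 μg/mL vs MTC 21 μg/mL: below toxic threshold.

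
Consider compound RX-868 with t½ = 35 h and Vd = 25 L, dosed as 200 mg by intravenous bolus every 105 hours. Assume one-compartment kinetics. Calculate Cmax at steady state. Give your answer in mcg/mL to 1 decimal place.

9.1 mcg/mL

The dosing interval is 3 half-lives, so f = 2^(−3) = 0.125.
At steady state, R = 1/(1 − 0.125) = 8/7.
Single-dose peak C₀ = D/Vd = 200/25 = 8 mcg/mL.
Steady-state peak Cmax,ss = C₀·R = 8 × 8/7 ≈ 9.143 mcg/mL.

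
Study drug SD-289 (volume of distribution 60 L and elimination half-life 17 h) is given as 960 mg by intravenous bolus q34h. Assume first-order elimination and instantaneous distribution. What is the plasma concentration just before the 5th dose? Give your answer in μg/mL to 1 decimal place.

f = (1/2)^(τ/t½) = (1/2)^(34/17) ≈ 0.2500.
C₀ = D/Vd = 960/60 ≈ 16.000 μg/mL.
Before the 5th dose, 4 doses have been given. Superposition: Cmin = C₀·(f + f² + … + f^4).
≈ 16.000 × (0.2500 + 0.0625 + 0.0156 + 0.0039) ≈ 16.000 × 0.3320 ≈ 5.312 μg/mL.

5.3 μg/mL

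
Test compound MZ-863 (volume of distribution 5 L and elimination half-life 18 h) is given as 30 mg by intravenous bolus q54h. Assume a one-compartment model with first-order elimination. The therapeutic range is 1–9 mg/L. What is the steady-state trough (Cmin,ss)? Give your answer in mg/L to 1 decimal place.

0.9 mg/L

τ = 54 h = 3 half-lives, so f = (1/2)^3 = 0.125.
Accumulation ratio R = 1/(1 − f) = 1/0.875 = 8/7.
Single-dose peak C₀ = D/Vd = 30/5 = 6 mg/L.
Steady-state peak Cmax,ss = C₀·R = 6 × 8/7 ≈ 6.857 mg/L.
Steady-state trough Cmin,ss = Cmax,ss·f ≈ 6.857 × 0.125 ≈ 0.857 mg/L.
Trough 0.9 mg/L vs MEC 1 mg/L: subtherapeutic.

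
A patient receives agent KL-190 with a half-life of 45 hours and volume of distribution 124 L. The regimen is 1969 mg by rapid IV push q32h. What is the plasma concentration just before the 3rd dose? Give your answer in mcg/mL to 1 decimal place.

15.6 mcg/mL

f = (1/2)^(τ/t½) = (1/2)^(32/45) ≈ 0.6108.
C₀ = D/Vd = 1969/124 ≈ 15.879 mcg/mL.
Before the 3rd dose, 2 doses have been given. Superposition: Cmin = C₀·(f + f²).
≈ 15.879 × (0.6108 + 0.3731) ≈ 15.879 × 0.9839 ≈ 15.623 mcg/mL.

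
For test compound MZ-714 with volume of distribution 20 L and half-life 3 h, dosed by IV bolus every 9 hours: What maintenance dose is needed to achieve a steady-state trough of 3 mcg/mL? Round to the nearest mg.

τ/t½ = 9/3 ≈ 3, so f = (1/2)^(9/3) ≈ 0.125000.
Cmin,ss = (D/Vd)·f/(1−f), so D = Cmin,ss·Vd·(1−f)/f.
D = 3 × 20 × (1−f)/f ≈ 3 × 20 × 7.00000 ≈ 420.00 mg.

420 mg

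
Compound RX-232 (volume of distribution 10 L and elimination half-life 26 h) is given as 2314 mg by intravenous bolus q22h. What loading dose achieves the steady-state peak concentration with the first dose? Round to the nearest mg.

5215 mg

f = (1/2)^(22/26) ≈ 0.556266; accumulation ratio R = 1/(1−f) ≈ 2.25360.
Loading dose to hit Cmax,ss on first dose: D_load = D_maint·R ≈ 2314 × 2.25360 ≈ 5214.83 mg.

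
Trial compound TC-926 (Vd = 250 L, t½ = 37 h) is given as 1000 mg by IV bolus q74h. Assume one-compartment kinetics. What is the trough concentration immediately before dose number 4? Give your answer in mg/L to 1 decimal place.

1.3 mg/L

f = (1/2)^(τ/t½) = (1/2)^(74/37) ≈ 0.2500.
C₀ = D/Vd = 1000/250 ≈ 4.000 mg/L.
Before the 4th dose, 3 doses have been given. Superposition: Cmin = C₀·(f + f² + … + f^3).
≈ 4.000 × (0.2500 + 0.0625 + 0.0156) ≈ 4.000 × 0.3281 ≈ 1.312 mg/L.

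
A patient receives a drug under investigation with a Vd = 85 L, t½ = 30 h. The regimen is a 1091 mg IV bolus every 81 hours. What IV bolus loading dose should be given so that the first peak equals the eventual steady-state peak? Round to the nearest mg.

1289 mg

f = (1/2)^(81/30) ≈ 0.153893; accumulation ratio R = 1/(1−f) ≈ 1.18188.
Loading dose to hit Cmax,ss on first dose: D_load = D_maint·R ≈ 1091 × 1.18188 ≈ 1289.43 mg.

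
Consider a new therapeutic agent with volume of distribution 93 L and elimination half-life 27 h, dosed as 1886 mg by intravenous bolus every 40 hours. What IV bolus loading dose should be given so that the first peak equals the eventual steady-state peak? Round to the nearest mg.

f = (1/2)^(40/27) ≈ 0.358121; accumulation ratio R = 1/(1−f) ≈ 1.55793.
Loading dose to hit Cmax,ss on first dose: D_load = D_maint·R ≈ 1886 × 1.55793 ≈ 2938.26 mg.

2938 mg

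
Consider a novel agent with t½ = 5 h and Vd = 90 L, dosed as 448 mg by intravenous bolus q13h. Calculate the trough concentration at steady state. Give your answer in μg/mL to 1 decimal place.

1.0 μg/mL

k = ln2/t½ = ln2/5 ≈ 0.138629 h⁻¹; fraction remaining f = e^(−kτ) = e^(−0.138629×13) ≈ 0.1649.
Single-dose peak C₀ = D/Vd = 448/90 ≈ 4.978 μg/mL.
Steady-state trough Cmin,ss = C₀·f/(1−f) ≈ 4.978 × 0.1649/0.8351 ≈ 0.983 μg/mL.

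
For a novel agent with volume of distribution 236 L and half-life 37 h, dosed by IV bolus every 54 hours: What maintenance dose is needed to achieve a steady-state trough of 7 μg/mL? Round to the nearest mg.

τ/t½ = 54/37 ≈ 1.4595, so f = (1/2)^(54/37) ≈ 0.363629.
Cmin,ss = (D/Vd)·f/(1−f), so D = Cmin,ss·Vd·(1−f)/f.
D = 7 × 236 × (1−f)/f ≈ 7 × 236 × 1.75006 ≈ 2891.10 mg.

2891 mg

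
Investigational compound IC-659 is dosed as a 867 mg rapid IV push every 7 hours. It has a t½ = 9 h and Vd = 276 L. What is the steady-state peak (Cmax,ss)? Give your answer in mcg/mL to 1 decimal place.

Over one 7-h interval, 7/9 ≈ 0.77778 half-lives elapse, leaving f ≈ 0.5833 of each dose.
At steady state, accumulation factor R = 1/(1 − e^(−kτ)) ≈ 2.3998.
Single-dose peak C₀ = D/Vd = 867/276 ≈ 3.141 mcg/mL.
Steady-state peak Cmax,ss = C₀·R ≈ 3.141 × 2.3998 ≈ 7.538 mcg/mL.

7.5 mcg/mL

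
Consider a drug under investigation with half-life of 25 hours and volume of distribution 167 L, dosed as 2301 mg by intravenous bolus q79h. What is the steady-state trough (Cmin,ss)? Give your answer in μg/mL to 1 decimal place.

1.7 μg/mL

k = ln2/t½ = ln2/25 ≈ 0.027726 h⁻¹; fraction remaining f = e^(−kτ) = e^(−0.027726×79) ≈ 0.1119.
At steady state, accumulation factor R = 1/(1 − e^(−kτ)) ≈ 1.1260.
Each bolus raises the concentration by D/Vd = 2301/167 ≈ 13.778 μg/mL.
Steady-state peak Cmax,ss = C₀·R ≈ 13.778 × 1.1260 ≈ 15.514 μg/mL.
Steady-state trough Cmin,ss = Cmax,ss·f ≈ 15.514 × 0.1119 ≈ 1.736 μg/mL.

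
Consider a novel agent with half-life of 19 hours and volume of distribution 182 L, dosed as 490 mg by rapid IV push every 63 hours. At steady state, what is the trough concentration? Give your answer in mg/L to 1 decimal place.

0.3 mg/L

Over one 63-h interval, 63/19 ≈ 3.3158 half-lives elapse, leaving f ≈ 0.1004 of each dose.
Accumulation ratio R = 1/(1 − f) ≈ 1/0.8996 ≈ 1.1116.
Each bolus raises the concentration by D/Vd = 490/182 ≈ 2.692 mg/L.
Steady-state peak Cmax,ss = C₀·R ≈ 2.692 × 1.1116 ≈ 2.992 mg/L.
Steady-state trough Cmin,ss = Cmax,ss·f ≈ 2.992 × 0.1004 ≈ 0.300 mg/L.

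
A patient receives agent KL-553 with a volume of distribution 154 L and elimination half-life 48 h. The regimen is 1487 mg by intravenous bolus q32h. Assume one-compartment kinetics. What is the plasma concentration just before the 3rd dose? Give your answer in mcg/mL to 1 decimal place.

f = (1/2)^(τ/t½) = (1/2)^(32/48) ≈ 0.6300.
C₀ = D/Vd = 1487/154 ≈ 9.656 mcg/mL.
Before the 3rd dose, 2 doses have been given. Superposition: Cmin = C₀·(f + f²).
≈ 9.656 × (0.6300 + 0.3969) ≈ 9.656 × 1.0269 ≈ 9.916 mcg/mL.

9.9 mcg/mL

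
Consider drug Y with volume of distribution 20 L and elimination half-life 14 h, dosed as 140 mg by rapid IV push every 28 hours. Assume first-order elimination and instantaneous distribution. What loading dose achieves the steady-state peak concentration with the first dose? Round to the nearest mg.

187 mg

f = (1/2)^(28/14) ≈ 0.250000; accumulation ratio R = 1/(1−f) ≈ 1.33333.
Loading dose to hit Cmax,ss on first dose: D_load = D_maint·R ≈ 140 × 1.33333 ≈ 186.67 mg.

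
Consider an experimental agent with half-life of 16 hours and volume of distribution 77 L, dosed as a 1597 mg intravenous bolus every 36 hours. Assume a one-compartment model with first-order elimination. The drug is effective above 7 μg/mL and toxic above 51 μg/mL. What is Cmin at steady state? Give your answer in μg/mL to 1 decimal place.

5.5 μg/mL

τ/t½ = 36/16 ≈ 2.25, so fraction remaining f = (1/2)^(36/16) ≈ 0.2102.
At steady state, accumulation factor R = 1/(1 − e^(−kτ)) ≈ 1.2661.
Single-dose peak C₀ = D/Vd = 1597/77 ≈ 20.740 μg/mL.
Cmax,ss = C₀/(1 − f) ≈ 20.740/0.7898 ≈ 26.260 μg/mL.
Steady-state trough Cmin,ss = Cmax,ss·f ≈ 26.260 × 0.2102 ≈ 5.520 μg/mL.
Trough 5.5 μg/mL vs MEC 7 μg/mL: subtherapeutic.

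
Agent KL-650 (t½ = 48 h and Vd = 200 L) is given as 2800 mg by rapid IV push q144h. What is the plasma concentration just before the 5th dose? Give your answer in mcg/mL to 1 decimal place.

2.0 mcg/mL

f = (1/2)^(τ/t½) = (1/2)^(144/48) ≈ 0.1250.
C₀ = D/Vd = 2800/200 ≈ 14.000 mcg/mL.
Before the 5th dose, 4 doses have been given. Superposition: Cmin = C₀·(f + f² + … + f^4).
≈ 14.000 × (0.1250 + 0.0156 + 0.0020 + 0.0002) ≈ 14.000 × 0.1428 ≈ 1.999 mcg/mL.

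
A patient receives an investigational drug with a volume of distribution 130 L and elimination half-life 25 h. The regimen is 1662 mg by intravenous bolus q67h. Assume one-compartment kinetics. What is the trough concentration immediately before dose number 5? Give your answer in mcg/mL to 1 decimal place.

f = (1/2)^(τ/t½) = (1/2)^(67/25) ≈ 0.1560.
C₀ = D/Vd = 1662/130 ≈ 12.785 mcg/mL.
Before the 5th dose, 4 doses have been given. Superposition: Cmin = C₀·(f + f² + … + f^4).
≈ 12.785 × (0.1560 + 0.0243 + 0.0038 + 0.0006) ≈ 12.785 × 0.1847 ≈ 2.361 mcg/mL.

2.4 mcg/mL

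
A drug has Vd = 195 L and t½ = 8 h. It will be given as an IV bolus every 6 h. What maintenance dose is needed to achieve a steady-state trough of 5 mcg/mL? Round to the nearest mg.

665 mg

τ/t½ = 6/8 ≈ 0.75, so f = (1/2)^(6/8) ≈ 0.594604.
Cmin,ss = (D/Vd)·f/(1−f), so D = Cmin,ss·Vd·(1−f)/f.
D = 5 × 195 × (1−f)/f ≈ 5 × 195 × 0.68179 ≈ 664.75 mg.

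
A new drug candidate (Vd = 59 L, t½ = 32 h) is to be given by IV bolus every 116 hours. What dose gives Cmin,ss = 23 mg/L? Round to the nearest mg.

τ/t½ = 116/32 ≈ 3.625, so f = (1/2)^(116/32) ≈ 0.081052.
Cmin,ss = (D/Vd)·f/(1−f), so D = Cmin,ss·Vd·(1−f)/f.
D = 23 × 59 × (1−f)/f ≈ 23 × 59 × 11.33776 ≈ 15385.34 mg.

15385 mg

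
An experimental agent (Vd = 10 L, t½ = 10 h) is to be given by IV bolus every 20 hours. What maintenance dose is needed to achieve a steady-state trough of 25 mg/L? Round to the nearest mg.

τ/t½ = 20/10 ≈ 2, so f = (1/2)^(20/10) ≈ 0.250000.
Cmin,ss = (D/Vd)·f/(1−f), so D = Cmin,ss·Vd·(1−f)/f.
D = 25 × 10 × (1−f)/f ≈ 25 × 10 × 3.00000 ≈ 750.00 mg.

750 mg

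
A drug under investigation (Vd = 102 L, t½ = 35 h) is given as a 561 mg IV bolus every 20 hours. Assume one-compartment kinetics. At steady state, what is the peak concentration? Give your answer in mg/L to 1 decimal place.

16.8 mg/L

k = ln2/t½ = ln2/35 ≈ 0.019804 h⁻¹; fraction remaining f = e^(−kτ) = e^(−0.019804×20) ≈ 0.6730.
Accumulation ratio R = 1/(1 − f) ≈ 1/0.3270 ≈ 3.0581.
Each bolus raises the concentration by D/Vd = 561/102 ≈ 5.500 mg/L.
Cmax,ss = C₀/(1 − f) ≈ 5.500/0.3270 ≈ 16.820 mg/L.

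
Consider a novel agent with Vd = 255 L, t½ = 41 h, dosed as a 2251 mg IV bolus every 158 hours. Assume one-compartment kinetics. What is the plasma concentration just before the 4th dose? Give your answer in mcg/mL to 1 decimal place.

0.7 mcg/mL

f = (1/2)^(τ/t½) = (1/2)^(158/41) ≈ 0.0692.
C₀ = D/Vd = 2251/255 ≈ 8.827 mcg/mL.
Before the 4th dose, 3 doses have been given. Superposition: Cmin = C₀·(f + f² + … + f^3).
≈ 8.827 × (0.0692 + 0.0048 + 0.0003) ≈ 8.827 × 0.0743 ≈ 0.656 mcg/mL.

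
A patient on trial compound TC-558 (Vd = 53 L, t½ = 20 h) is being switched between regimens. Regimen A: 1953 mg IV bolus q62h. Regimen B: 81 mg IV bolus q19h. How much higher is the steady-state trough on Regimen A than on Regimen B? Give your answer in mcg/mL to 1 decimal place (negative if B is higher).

3.2 mcg/mL

Regimen A: f = (1/2)^(62/20) ≈ 0.1166; Cmin,ss = (1953/53)·f/(1−f) ≈ 4.864 mcg/mL.
Regimen B: f = (1/2)^(19/20) ≈ 0.5176; Cmin,ss = (81/53)·f/(1−f) ≈ 1.640 mcg/mL.
Difference ≈ 4.864 − 1.640 ≈ 3.224 mcg/mL.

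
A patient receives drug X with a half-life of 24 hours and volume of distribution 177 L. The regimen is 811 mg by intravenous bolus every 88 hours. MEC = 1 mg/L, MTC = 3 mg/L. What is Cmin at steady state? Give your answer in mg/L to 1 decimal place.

τ/t½ = 88/24 ≈ 3.6667, so fraction remaining f = (1/2)^(88/24) ≈ 0.0787.
At steady state, accumulation factor R = 1/(1 − e^(−kτ)) ≈ 1.0854.
Single-dose peak C₀ = D/Vd = 811/177 ≈ 4.582 mg/L.
Steady-state peak Cmax,ss = C₀·R ≈ 4.582 × 1.0854 ≈ 4.973 mg/L.
One interval later, Cmin,ss = Cmax,ss·e^(−kτ) ≈ 4.973 × 0.0787 ≈ 0.391 mg/L.
Trough 0.4 mg/L vs MEC 1 mg/L: subtherapeutic.

0.4 mg/L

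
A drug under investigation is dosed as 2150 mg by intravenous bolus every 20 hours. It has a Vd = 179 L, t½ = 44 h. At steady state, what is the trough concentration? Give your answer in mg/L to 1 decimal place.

k = ln2/t½ = ln2/44 ≈ 0.015753 h⁻¹; fraction remaining f = e^(−kτ) = e^(−0.015753×20) ≈ 0.7297.
Single-dose peak C₀ = D/Vd = 2150/179 ≈ 12.011 mg/L.
Steady-state trough Cmin,ss = C₀·f/(1−f) ≈ 12.011 × 0.7297/0.2703 ≈ 32.425 mg/L.

32.4 mg/L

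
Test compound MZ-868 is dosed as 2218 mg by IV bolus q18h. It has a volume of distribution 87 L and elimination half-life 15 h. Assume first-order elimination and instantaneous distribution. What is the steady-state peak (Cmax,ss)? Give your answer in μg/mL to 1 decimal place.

45.1 μg/mL

k = ln2/t½ = ln2/15 ≈ 0.046210 h⁻¹; fraction remaining f = e^(−kτ) = e^(−0.046210×18) ≈ 0.4353.
Accumulation ratio R = 1/(1 − f) ≈ 1/0.5647 ≈ 1.7709.
Each bolus raises the concentration by D/Vd = 2218/87 ≈ 25.494 μg/mL.
Steady-state peak Cmax,ss = C₀·R ≈ 25.494 × 1.7709 ≈ 45.147 μg/mL.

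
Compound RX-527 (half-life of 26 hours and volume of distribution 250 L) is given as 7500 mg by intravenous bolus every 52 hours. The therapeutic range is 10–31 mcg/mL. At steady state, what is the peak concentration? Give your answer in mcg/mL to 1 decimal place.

The dosing interval is 2 half-lives, so f = 2^(−2) = 0.25.
Accumulation ratio R = 1/(1 − f) = 1/0.75 = 4/3.
Single-dose peak C₀ = D/Vd = 7500/250 = 30 mcg/mL.
Steady-state peak Cmax,ss = C₀·R = 30 × 4/3 ≈ 40.000 mcg/mL.
Peak 40.0 mcg/mL vs MTC 31 mcg/mL: exceeds toxic threshold.

40.0 mcg/mL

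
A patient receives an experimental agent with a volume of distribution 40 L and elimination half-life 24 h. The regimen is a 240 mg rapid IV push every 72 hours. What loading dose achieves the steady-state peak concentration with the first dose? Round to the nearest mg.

274 mg

f = (1/2)^(72/24) ≈ 0.125000; accumulation ratio R = 1/(1−f) ≈ 1.14286.
Loading dose to hit Cmax,ss on first dose: D_load = D_maint·R ≈ 240 × 1.14286 ≈ 274.29 mg.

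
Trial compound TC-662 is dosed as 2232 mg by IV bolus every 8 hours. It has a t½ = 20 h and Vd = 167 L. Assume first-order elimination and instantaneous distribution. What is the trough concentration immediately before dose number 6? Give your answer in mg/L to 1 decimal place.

31.4 mg/L

f = (1/2)^(τ/t½) = (1/2)^(8/20) ≈ 0.7579.
C₀ = D/Vd = 2232/167 ≈ 13.365 mg/L.
Before the 6th dose, 5 doses have been given. Superposition: Cmin = C₀·(f + f² + … + f^5).
≈ 13.365 × (0.7579 + 0.5744 + 0.4353 + 0.3299 + 0.2501) ≈ 13.365 × 2.3476 ≈ 31.376 mg/L.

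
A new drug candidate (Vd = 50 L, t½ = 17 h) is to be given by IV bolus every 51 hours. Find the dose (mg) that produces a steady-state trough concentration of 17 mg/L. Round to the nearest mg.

5950 mg

τ/t½ = 51/17 ≈ 3, so f = (1/2)^(51/17) ≈ 0.125000.
Cmin,ss = (D/Vd)·f/(1−f), so D = Cmin,ss·Vd·(1−f)/f.
D = 17 × 50 × (1−f)/f ≈ 17 × 50 × 7.00000 ≈ 5950.00 mg.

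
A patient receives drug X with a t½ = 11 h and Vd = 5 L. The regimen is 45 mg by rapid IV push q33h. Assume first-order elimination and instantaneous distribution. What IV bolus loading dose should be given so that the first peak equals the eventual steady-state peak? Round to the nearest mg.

51 mg

f = (1/2)^(33/11) ≈ 0.125000; accumulation ratio R = 1/(1−f) ≈ 1.14286.
Loading dose to hit Cmax,ss on first dose: D_load = D_maint·R ≈ 45 × 1.14286 ≈ 51.43 mg.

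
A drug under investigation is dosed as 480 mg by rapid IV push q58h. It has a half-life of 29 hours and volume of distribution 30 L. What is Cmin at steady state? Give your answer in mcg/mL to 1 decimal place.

5.3 mcg/mL

τ = 58 h = 2 half-lives, so f = (1/2)^2 = 0.25.
At steady state, R = 1/(1 − 0.25) = 4/3.
Single-dose peak C₀ = D/Vd = 480/30 = 16 mcg/mL.
Steady-state peak Cmax,ss = C₀·R = 16 × 4/3 ≈ 21.333 mcg/mL.
Steady-state trough Cmin,ss = Cmax,ss·f ≈ 21.333 × 0.25 ≈ 5.333 mcg/mL.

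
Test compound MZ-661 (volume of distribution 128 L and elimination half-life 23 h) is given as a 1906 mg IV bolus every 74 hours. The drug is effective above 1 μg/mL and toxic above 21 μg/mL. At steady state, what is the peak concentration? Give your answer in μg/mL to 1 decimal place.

k = ln2/t½ = ln2/23 ≈ 0.030137 h⁻¹; fraction remaining f = e^(−kτ) = e^(−0.030137×74) ≈ 0.1075.
Accumulation ratio R = 1/(1 − f) ≈ 1/0.8925 ≈ 1.1204.
Each bolus raises the concentration by D/Vd = 1906/128 ≈ 14.891 μg/mL.
Steady-state peak Cmax,ss = C₀·R ≈ 14.891 × 1.1204 ≈ 16.684 μg/mL.
Peak 16.7 μg/mL vs MTC 21 μg/mL: below toxic threshold.

16.7 μg/mL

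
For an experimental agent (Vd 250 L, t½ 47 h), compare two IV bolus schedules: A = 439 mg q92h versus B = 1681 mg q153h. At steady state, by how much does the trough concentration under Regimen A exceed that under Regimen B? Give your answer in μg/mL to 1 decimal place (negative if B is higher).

-0.2 μg/mL

Regimen A: f = (1/2)^(92/47) ≈ 0.2575; Cmin,ss = (439/250)·f/(1−f) ≈ 0.609 μg/mL.
Regimen B: f = (1/2)^(153/47) ≈ 0.1047; Cmin,ss = (1681/250)·f/(1−f) ≈ 0.786 μg/mL.
Difference ≈ 0.609 − 0.786 ≈ -0.177 μg/mL.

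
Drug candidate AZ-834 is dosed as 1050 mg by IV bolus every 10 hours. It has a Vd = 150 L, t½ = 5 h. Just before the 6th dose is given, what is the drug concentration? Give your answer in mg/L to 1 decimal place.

f = (1/2)^(τ/t½) = (1/2)^(10/5) ≈ 0.2500.
C₀ = D/Vd = 1050/150 ≈ 7.000 mg/L.
Before the 6th dose, 5 doses have been given. Superposition: Cmin = C₀·(f + f² + … + f^5).
≈ 7.000 × (0.2500 + 0.0625 + 0.0156 + 0.0039 + 0.0010) ≈ 7.000 × 0.3330 ≈ 2.331 mg/L.

2.3 mg/L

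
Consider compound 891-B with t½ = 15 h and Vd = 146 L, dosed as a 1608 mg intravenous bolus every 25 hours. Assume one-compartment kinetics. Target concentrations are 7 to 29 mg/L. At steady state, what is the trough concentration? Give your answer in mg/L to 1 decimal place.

5.1 mg/L

k = ln2/t½ = ln2/15 ≈ 0.046210 h⁻¹; fraction remaining f = e^(−kτ) = e^(−0.046210×25) ≈ 0.3150.
At steady state, accumulation factor R = 1/(1 − e^(−kτ)) ≈ 1.4599.
Each bolus raises the concentration by D/Vd = 1608/146 ≈ 11.014 mg/L.
Steady-state peak Cmax,ss = C₀·R ≈ 11.014 × 1.4599 ≈ 16.079 mg/L.
One interval later, Cmin,ss = Cmax,ss·e^(−kτ) ≈ 16.079 × 0.3150 ≈ 5.065 mg/L.
Trough 5.1 mg/L vs MEC 7 mg/L: subtherapeutic.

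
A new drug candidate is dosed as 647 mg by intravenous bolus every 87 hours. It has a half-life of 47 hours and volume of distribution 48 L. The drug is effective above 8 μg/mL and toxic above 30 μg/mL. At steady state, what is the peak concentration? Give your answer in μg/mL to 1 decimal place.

k = ln2/t½ = ln2/47 ≈ 0.014748 h⁻¹; fraction remaining f = e^(−kτ) = e^(−0.014748×87) ≈ 0.2772.
Accumulation ratio R = 1/(1 − f) ≈ 1/0.7228 ≈ 1.3835.
Each bolus raises the concentration by D/Vd = 647/48 ≈ 13.479 μg/mL.
Steady-state peak Cmax,ss = C₀·R ≈ 13.479 × 1.3835 ≈ 18.648 μg/mL.
Peak 18.6 μg/mL vs MTC 30 μg/mL: below toxic threshold.

18.6 μg/mL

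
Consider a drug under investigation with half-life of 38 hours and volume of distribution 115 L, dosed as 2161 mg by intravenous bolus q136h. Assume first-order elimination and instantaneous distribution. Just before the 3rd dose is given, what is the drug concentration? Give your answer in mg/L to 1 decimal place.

f = (1/2)^(τ/t½) = (1/2)^(136/38) ≈ 0.0837.
C₀ = D/Vd = 2161/115 ≈ 18.791 mg/L.
Before the 3rd dose, 2 doses have been given. Superposition: Cmin = C₀·(f + f²).
≈ 18.791 × (0.0837 + 0.0070) ≈ 18.791 × 0.0907 ≈ 1.704 mg/L.

1.7 mg/L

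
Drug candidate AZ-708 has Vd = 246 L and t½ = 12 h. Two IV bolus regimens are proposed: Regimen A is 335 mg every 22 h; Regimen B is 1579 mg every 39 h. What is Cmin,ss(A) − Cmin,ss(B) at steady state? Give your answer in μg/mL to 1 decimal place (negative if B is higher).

-0.2 μg/mL

Regimen A: f = (1/2)^(22/12) ≈ 0.2806; Cmin,ss = (335/246)·f/(1−f) ≈ 0.531 μg/mL.
Regimen B: f = (1/2)^(39/12) ≈ 0.1051; Cmin,ss = (1579/246)·f/(1−f) ≈ 0.754 μg/mL.
Difference ≈ 0.531 − 0.754 ≈ -0.223 μg/mL.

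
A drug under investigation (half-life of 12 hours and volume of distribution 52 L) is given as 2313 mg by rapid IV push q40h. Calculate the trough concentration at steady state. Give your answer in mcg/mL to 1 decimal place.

4.9 mcg/mL

Over one 40-h interval, 40/12 ≈ 3.3333 half-lives elapse, leaving f ≈ 0.0992 of each dose.
At steady state, accumulation factor R = 1/(1 − e^(−kτ)) ≈ 1.1101.
Single-dose peak C₀ = D/Vd = 2313/52 ≈ 44.481 mcg/mL.
Steady-state peak Cmax,ss = C₀·R ≈ 44.481 × 1.1101 ≈ 49.378 mcg/mL.
One interval later, Cmin,ss = Cmax,ss·e^(−kτ) ≈ 49.378 × 0.0992 ≈ 4.898 mcg/mL.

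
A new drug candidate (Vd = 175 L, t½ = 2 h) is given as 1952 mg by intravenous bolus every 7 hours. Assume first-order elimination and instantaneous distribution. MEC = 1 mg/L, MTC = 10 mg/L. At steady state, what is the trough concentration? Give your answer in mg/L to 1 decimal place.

1.1 mg/L

Over one 7-h interval, 7/2 ≈ 3.5 half-lives elapse, leaving f ≈ 0.0884 of each dose.
At steady state, accumulation factor R = 1/(1 − e^(−kτ)) ≈ 1.0970.
Single-dose peak C₀ = D/Vd = 1952/175 ≈ 11.154 mg/L.
Cmax,ss = C₀/(1 − f) ≈ 11.154/0.9116 ≈ 12.236 mg/L.
Steady-state trough Cmin,ss = Cmax,ss·f ≈ 12.236 × 0.0884 ≈ 1.082 mg/L.
Trough 1.1 mg/L vs MEC 1 mg/L: adequate.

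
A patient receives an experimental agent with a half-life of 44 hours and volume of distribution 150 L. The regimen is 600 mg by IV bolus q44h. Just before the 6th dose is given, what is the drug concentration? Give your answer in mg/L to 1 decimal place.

f = (1/2)^(τ/t½) = (1/2)^(44/44) ≈ 0.5000.
C₀ = D/Vd = 600/150 ≈ 4.000 mg/L.
Before the 6th dose, 5 doses have been given. Superposition: Cmin = C₀·(f + f² + … + f^5).
≈ 4.000 × (0.5000 + 0.2500 + 0.1250 + 0.0625 + 0.0313) ≈ 4.000 × 0.9688 ≈ 3.875 mg/L.

3.9 mg/L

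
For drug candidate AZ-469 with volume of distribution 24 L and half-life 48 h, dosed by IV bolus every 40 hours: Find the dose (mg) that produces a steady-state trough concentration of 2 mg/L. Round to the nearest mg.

38 mg

τ/t½ = 40/48 ≈ 0.83333, so f = (1/2)^(40/48) ≈ 0.561231.
Cmin,ss = (D/Vd)·f/(1−f), so D = Cmin,ss·Vd·(1−f)/f.
D = 2 × 24 × (1−f)/f ≈ 2 × 24 × 0.78180 ≈ 37.53 mg.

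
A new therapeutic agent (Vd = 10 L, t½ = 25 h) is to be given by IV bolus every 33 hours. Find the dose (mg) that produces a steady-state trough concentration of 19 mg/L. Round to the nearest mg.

284 mg

τ/t½ = 33/25 ≈ 1.32, so f = (1/2)^(33/25) ≈ 0.400535.
Cmin,ss = (D/Vd)·f/(1−f), so D = Cmin,ss·Vd·(1−f)/f.
D = 19 × 10 × (1−f)/f ≈ 19 × 10 × 1.49666 ≈ 284.37 mg.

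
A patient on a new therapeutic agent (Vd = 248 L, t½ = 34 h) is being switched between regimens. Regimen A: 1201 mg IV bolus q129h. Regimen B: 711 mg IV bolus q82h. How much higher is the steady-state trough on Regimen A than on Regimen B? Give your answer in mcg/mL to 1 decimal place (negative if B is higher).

Regimen A: f = (1/2)^(129/34) ≈ 0.0721; Cmin,ss = (1201/248)·f/(1−f) ≈ 0.376 mcg/mL.
Regimen B: f = (1/2)^(82/34) ≈ 0.1879; Cmin,ss = (711/248)·f/(1−f) ≈ 0.663 mcg/mL.
Difference ≈ 0.376 − 0.663 ≈ -0.287 mcg/mL.

-0.3 mcg/mL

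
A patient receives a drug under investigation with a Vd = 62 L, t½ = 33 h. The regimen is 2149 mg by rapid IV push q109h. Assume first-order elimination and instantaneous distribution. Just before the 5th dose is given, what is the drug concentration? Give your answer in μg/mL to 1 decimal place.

3.9 μg/mL

f = (1/2)^(τ/t½) = (1/2)^(109/33) ≈ 0.1013.
C₀ = D/Vd = 2149/62 ≈ 34.661 μg/mL.
Before the 5th dose, 4 doses have been given. Superposition: Cmin = C₀·(f + f² + … + f^4).
≈ 34.661 × (0.1013 + 0.0103 + 0.0010 + 0.0001) ≈ 34.661 × 0.1127 ≈ 3.906 μg/mL.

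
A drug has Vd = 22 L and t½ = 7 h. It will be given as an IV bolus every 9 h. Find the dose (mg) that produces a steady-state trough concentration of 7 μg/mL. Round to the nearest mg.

221 mg

τ/t½ = 9/7 ≈ 1.2857, so f = (1/2)^(9/7) ≈ 0.410168.
Cmin,ss = (D/Vd)·f/(1−f), so D = Cmin,ss·Vd·(1−f)/f.
D = 7 × 22 × (1−f)/f ≈ 7 × 22 × 1.43803 ≈ 221.46 mg.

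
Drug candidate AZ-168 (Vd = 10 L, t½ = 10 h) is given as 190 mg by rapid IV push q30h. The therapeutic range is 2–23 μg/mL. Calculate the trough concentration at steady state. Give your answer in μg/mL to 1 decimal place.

τ = 30 h = 3 half-lives, so f = (1/2)^3 = 0.125.
At steady state, R = 1/(1 − 0.125) = 8/7.
Single-dose peak C₀ = D/Vd = 190/10 = 19 μg/mL.
Steady-state peak Cmax,ss = C₀·R = 19 × 8/7 ≈ 21.714 μg/mL.
Steady-state trough Cmin,ss = Cmax,ss·f ≈ 21.714 × 0.125 ≈ 2.714 μg/mL.
Trough 2.7 μg/mL vs MEC 2 μg/mL: adequate.

2.7 μg/mL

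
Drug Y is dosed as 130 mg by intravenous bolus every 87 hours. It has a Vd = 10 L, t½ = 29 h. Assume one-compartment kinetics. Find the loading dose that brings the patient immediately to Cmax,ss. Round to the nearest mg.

149 mg

f = (1/2)^(87/29) ≈ 0.125000; accumulation ratio R = 1/(1−f) ≈ 1.14286.
Loading dose to hit Cmax,ss on first dose: D_load = D_maint·R ≈ 130 × 1.14286 ≈ 148.57 mg.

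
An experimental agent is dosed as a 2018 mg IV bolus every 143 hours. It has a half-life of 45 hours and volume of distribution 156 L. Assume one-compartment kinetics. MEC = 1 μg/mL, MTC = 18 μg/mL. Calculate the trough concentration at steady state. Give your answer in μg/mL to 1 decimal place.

1.6 μg/mL

Over one 143-h interval, 143/45 ≈ 3.1778 half-lives elapse, leaving f ≈ 0.1105 of each dose.
At steady state, accumulation factor R = 1/(1 − e^(−kτ)) ≈ 1.1242.
Single-dose peak C₀ = D/Vd = 2018/156 ≈ 12.936 μg/mL.
Cmax,ss = C₀/(1 − f) ≈ 12.936/0.8895 ≈ 14.543 μg/mL.
Steady-state trough Cmin,ss = Cmax,ss·f ≈ 14.543 × 0.1105 ≈ 1.607 μg/mL.
Trough 1.6 μg/mL vs MEC 1 μg/mL: adequate.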